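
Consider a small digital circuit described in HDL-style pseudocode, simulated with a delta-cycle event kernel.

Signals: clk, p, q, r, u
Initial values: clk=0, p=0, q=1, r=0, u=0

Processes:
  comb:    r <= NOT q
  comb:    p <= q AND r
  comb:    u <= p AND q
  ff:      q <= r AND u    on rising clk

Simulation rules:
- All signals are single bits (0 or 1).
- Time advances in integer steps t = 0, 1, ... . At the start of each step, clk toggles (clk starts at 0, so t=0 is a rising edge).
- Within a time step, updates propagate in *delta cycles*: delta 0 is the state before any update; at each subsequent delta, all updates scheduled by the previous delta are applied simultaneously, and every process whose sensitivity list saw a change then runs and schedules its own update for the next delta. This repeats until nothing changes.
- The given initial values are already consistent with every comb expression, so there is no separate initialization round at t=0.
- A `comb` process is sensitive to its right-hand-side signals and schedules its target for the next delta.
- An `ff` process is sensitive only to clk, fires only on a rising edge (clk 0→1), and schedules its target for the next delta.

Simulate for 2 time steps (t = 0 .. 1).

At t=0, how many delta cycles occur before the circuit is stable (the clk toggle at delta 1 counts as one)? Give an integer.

[bits: p,q,r,clk,u]
t=0: Δ0=01000 Δ1=01010 Δ2=00010 Δ3=00110 | 3Δ
t=1: Δ0=00110 Δ1=00100 | 1Δ

3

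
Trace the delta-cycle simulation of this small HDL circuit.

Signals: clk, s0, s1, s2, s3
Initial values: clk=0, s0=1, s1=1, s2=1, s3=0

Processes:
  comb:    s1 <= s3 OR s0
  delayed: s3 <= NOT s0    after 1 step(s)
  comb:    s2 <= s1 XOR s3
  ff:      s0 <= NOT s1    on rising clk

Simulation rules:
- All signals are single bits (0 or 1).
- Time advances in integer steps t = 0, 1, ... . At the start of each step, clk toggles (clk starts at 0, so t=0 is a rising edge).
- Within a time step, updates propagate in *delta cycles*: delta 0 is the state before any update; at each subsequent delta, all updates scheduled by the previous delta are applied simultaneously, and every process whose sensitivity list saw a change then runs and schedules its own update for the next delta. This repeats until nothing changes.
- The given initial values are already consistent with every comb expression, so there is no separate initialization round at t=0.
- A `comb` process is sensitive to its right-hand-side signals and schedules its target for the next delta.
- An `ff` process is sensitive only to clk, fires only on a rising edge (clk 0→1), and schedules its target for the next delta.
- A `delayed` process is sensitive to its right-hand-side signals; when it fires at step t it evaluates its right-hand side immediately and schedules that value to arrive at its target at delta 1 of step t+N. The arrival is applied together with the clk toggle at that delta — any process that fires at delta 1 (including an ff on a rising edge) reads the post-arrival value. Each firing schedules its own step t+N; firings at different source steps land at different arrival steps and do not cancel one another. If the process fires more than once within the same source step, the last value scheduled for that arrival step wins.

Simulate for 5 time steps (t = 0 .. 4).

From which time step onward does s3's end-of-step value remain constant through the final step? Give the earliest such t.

1

[bits: s1,s2,clk,s0,s3]
t=0: Δ0=11010 Δ1=11110 Δ2=11100 Δ3=01100 Δ4=00100 | 4Δ
t=1: Δ0=00100 Δ1=00001 Δ2=11001 Δ3=10001 | 3Δ
t=2: Δ0=10001 Δ1=10101 | 1Δ
t=3: Δ0=10101 Δ1=10001 | 1Δ
t=4: Δ0=10001 Δ1=10101 | 1Δ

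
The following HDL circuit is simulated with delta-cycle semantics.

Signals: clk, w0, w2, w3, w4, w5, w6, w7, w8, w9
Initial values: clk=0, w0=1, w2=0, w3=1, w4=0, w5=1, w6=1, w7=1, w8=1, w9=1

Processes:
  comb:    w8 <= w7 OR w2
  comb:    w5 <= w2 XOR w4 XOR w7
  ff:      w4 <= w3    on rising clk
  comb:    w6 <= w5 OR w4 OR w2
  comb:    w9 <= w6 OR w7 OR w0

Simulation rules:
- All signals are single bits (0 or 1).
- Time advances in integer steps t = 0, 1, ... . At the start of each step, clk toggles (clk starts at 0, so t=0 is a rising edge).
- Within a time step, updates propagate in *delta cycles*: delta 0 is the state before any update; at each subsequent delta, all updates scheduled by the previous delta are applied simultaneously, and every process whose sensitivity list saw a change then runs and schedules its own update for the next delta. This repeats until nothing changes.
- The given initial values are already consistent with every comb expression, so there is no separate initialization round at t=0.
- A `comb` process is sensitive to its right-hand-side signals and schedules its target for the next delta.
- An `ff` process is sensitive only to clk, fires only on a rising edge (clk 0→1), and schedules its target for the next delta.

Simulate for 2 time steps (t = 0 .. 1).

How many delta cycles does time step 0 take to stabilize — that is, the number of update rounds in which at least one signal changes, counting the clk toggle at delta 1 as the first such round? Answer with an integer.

3

t0.Δ0 w4=0 w6=1 w7=1 w8=1 w9=1 clk=0 w5=1 w2=0 w3=1 w0=1
t0.Δ1 w4=0 w6=1 w7=1 w8=1 w9=1 clk=1 w5=1 w2=0 w3=1 w0=1
t0.Δ2 w4=1 w6=1 w7=1 w8=1 w9=1 clk=1 w5=1 w2=0 w3=1 w0=1
t0.Δ3 w4=1 w6=1 w7=1 w8=1 w9=1 clk=1 w5=0 w2=0 w3=1 w0=1
t1.Δ0 w4=1 w6=1 w7=1 w8=1 w9=1 clk=1 w5=0 w2=0 w3=1 w0=1
t1.Δ1 w4=1 w6=1 w7=1 w8=1 w9=1 clk=0 w5=0 w2=0 w3=1 w0=1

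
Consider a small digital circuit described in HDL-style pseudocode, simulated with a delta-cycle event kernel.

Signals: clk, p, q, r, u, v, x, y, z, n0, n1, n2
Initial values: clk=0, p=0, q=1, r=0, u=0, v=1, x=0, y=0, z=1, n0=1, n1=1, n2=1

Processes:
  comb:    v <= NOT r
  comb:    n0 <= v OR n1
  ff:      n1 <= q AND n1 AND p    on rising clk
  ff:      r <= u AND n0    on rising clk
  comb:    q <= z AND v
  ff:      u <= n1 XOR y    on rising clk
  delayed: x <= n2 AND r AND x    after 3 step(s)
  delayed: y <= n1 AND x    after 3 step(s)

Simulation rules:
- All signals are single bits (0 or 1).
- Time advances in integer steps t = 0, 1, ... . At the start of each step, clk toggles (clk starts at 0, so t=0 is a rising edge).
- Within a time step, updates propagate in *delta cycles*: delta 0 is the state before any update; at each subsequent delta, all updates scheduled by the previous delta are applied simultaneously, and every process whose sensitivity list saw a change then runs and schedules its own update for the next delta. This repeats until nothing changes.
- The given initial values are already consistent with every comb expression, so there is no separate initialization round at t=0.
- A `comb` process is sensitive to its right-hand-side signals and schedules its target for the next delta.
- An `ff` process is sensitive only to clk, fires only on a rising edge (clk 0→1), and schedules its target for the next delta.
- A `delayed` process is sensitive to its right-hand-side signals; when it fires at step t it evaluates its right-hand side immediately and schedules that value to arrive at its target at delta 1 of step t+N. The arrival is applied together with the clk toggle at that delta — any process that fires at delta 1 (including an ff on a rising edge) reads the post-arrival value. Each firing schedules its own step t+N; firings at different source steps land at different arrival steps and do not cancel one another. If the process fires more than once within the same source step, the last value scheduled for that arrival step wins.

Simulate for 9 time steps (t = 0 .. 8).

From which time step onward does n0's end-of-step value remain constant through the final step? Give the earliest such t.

4

t=0 Δ0: p=0 q=1 clk=0 n2=1 n1=1 v=1 x=0 u=0 z=1 r=0 n0=1 y=0
  Δ1: clk:0→1
  Δ2: n1:1→0, u:0→1
  (2Δ to stable)
t=1 Δ0: p=0 q=1 clk=1 n2=1 n1=0 v=1 x=0 u=1 z=1 r=0 n0=1 y=0
  Δ1: clk:1→0
  (1Δ to stable)
t=2 Δ0: p=0 q=1 clk=0 n2=1 n1=0 v=1 x=0 u=1 z=1 r=0 n0=1 y=0
  Δ1: clk:0→1
  Δ2: u:1→0, r:0→1
  Δ3: v:1→0
  Δ4: q:1→0, n0:1→0
  (4Δ to stable)
t=3 Δ0: p=0 q=0 clk=1 n2=1 n1=0 v=0 x=0 u=0 z=1 r=1 n0=0 y=0
  Δ1: clk:1→0
  (1Δ to stable)
t=4 Δ0: p=0 q=0 clk=0 n2=1 n1=0 v=0 x=0 u=0 z=1 r=1 n0=0 y=0
  Δ1: clk:0→1
  Δ2: r:1→0
  Δ3: v:0→1
  Δ4: q:0→1, n0:0→1
  (4Δ to stable)
t=5 Δ0: p=0 q=1 clk=1 n2=1 n1=0 v=1 x=0 u=0 z=1 r=0 n0=1 y=0
  Δ1: clk:1→0
  (1Δ to stable)
t=6 Δ0: p=0 q=1 clk=0 n2=1 n1=0 v=1 x=0 u=0 z=1 r=0 n0=1 y=0
  Δ1: clk:0→1
  (1Δ to stable)
t=7 Δ0: p=0 q=1 clk=1 n2=1 n1=0 v=1 x=0 u=0 z=1 r=0 n0=1 y=0
  Δ1: clk:1→0
  (1Δ to stable)
t=8 Δ0: p=0 q=1 clk=0 n2=1 n1=0 v=1 x=0 u=0 z=1 r=0 n0=1 y=0
  Δ1: clk:0→1
  (1Δ to stable)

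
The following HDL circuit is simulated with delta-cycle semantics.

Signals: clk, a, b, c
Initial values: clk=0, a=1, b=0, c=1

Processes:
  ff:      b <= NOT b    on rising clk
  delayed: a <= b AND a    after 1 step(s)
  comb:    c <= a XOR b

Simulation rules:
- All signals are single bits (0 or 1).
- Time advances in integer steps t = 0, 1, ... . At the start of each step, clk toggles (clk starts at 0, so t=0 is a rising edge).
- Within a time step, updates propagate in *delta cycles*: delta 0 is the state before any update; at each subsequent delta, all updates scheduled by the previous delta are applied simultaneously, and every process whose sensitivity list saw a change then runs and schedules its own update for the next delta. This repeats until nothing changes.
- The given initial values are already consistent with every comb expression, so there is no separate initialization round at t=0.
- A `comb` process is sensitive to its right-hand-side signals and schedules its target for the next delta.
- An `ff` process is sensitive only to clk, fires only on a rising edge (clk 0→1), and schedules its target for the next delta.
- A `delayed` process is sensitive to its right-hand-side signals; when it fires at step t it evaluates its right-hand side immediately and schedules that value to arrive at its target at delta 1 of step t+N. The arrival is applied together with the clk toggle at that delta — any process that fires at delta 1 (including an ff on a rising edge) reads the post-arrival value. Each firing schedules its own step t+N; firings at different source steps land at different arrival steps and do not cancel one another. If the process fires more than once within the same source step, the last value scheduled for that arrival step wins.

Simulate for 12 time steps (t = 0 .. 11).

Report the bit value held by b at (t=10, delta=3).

0

t0.Δ0 c=1 clk=0 a=1 b=0
t0.Δ1 c=1 clk=1 a=1 b=0
t0.Δ2 c=1 clk=1 a=1 b=1
t0.Δ3 c=0 clk=1 a=1 b=1
t1.Δ0 c=0 clk=1 a=1 b=1
t1.Δ1 c=0 clk=0 a=1 b=1
t2.Δ0 c=0 clk=0 a=1 b=1
t2.Δ1 c=0 clk=1 a=1 b=1
t2.Δ2 c=0 clk=1 a=1 b=0
t2.Δ3 c=1 clk=1 a=1 b=0
t3.Δ0 c=1 clk=1 a=1 b=0
t3.Δ1 c=1 clk=0 a=0 b=0
t3.Δ2 c=0 clk=0 a=0 b=0
t4.Δ0 c=0 clk=0 a=0 b=0
t4.Δ1 c=0 clk=1 a=0 b=0
t4.Δ2 c=0 clk=1 a=0 b=1
t4.Δ3 c=1 clk=1 a=0 b=1
t5.Δ0 c=1 clk=1 a=0 b=1
t5.Δ1 c=1 clk=0 a=0 b=1
t6.Δ0 c=1 clk=0 a=0 b=1
t6.Δ1 c=1 clk=1 a=0 b=1
t6.Δ2 c=1 clk=1 a=0 b=0
t6.Δ3 c=0 clk=1 a=0 b=0
t7.Δ0 c=0 clk=1 a=0 b=0
t7.Δ1 c=0 clk=0 a=0 b=0
t8.Δ0 c=0 clk=0 a=0 b=0
t8.Δ1 c=0 clk=1 a=0 b=0
t8.Δ2 c=0 clk=1 a=0 b=1
t8.Δ3 c=1 clk=1 a=0 b=1
t9.Δ0 c=1 clk=1 a=0 b=1
t9.Δ1 c=1 clk=0 a=0 b=1
t10.Δ0 c=1 clk=0 a=0 b=1
t10.Δ1 c=1 clk=1 a=0 b=1
t10.Δ2 c=1 clk=1 a=0 b=0
t10.Δ3 c=0 clk=1 a=0 b=0
t11.Δ0 c=0 clk=1 a=0 b=0
t11.Δ1 c=0 clk=0 a=0 b=0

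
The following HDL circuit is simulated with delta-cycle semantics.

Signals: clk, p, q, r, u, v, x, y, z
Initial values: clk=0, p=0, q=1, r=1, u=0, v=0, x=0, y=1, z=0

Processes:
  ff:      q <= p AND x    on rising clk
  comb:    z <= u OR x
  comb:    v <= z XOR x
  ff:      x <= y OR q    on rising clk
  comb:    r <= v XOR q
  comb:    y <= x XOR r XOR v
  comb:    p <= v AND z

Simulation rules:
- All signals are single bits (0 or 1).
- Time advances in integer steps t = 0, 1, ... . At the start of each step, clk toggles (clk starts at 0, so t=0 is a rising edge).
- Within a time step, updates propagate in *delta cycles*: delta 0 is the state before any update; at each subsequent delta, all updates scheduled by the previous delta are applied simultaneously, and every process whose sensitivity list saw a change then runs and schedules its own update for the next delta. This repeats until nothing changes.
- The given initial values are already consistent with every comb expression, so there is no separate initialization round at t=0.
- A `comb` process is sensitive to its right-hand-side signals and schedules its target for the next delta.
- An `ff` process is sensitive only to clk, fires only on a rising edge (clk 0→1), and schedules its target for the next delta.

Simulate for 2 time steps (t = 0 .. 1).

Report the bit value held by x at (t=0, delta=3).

t0.Δ0 r=1 clk=0 z=0 x=0 u=0 y=1 v=0 q=1 p=0
t0.Δ1 r=1 clk=1 z=0 x=0 u=0 y=1 v=0 q=1 p=0
t0.Δ2 r=1 clk=1 z=0 x=1 u=0 y=1 v=0 q=0 p=0
t0.Δ3 r=0 clk=1 z=1 x=1 u=0 y=0 v=1 q=0 p=0
t0.Δ4 r=1 clk=1 z=1 x=1 u=0 y=0 v=0 q=0 p=1
t0.Δ5 r=0 clk=1 z=1 x=1 u=0 y=0 v=0 q=0 p=0
t0.Δ6 r=0 clk=1 z=1 x=1 u=0 y=1 v=0 q=0 p=0
t1.Δ0 r=0 clk=1 z=1 x=1 u=0 y=1 v=0 q=0 p=0
t1.Δ1 r=0 clk=0 z=1 x=1 u=0 y=1 v=0 q=0 p=0

1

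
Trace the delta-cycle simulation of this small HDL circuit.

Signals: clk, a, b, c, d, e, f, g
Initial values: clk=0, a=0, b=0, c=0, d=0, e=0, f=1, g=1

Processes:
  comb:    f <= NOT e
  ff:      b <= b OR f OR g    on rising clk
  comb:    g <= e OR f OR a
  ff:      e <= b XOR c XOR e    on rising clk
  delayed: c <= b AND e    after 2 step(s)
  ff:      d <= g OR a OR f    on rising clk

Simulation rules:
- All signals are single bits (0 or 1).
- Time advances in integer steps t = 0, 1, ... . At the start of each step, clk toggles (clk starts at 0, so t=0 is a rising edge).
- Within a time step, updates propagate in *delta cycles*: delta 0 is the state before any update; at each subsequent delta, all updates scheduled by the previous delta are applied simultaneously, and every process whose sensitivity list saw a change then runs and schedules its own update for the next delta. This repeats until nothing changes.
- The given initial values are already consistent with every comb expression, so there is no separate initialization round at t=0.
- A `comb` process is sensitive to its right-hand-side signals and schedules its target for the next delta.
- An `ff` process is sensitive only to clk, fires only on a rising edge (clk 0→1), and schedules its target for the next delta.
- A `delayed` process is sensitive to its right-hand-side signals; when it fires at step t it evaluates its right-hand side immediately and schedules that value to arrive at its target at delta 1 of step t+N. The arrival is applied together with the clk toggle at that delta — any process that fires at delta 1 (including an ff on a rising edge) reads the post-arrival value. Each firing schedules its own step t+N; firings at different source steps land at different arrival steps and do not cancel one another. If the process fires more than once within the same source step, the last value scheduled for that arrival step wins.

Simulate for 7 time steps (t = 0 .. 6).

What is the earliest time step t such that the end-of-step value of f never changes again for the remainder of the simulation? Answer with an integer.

t0.Δ0 clk=0 d=0 g=1 e=0 a=0 f=1 b=0 c=0
t0.Δ1 clk=1 d=0 g=1 e=0 a=0 f=1 b=0 c=0
t0.Δ2 clk=1 d=1 g=1 e=0 a=0 f=1 b=1 c=0
t1.Δ0 clk=1 d=1 g=1 e=0 a=0 f=1 b=1 c=0
t1.Δ1 clk=0 d=1 g=1 e=0 a=0 f=1 b=1 c=0
t2.Δ0 clk=0 d=1 g=1 e=0 a=0 f=1 b=1 c=0
t2.Δ1 clk=1 d=1 g=1 e=0 a=0 f=1 b=1 c=0
t2.Δ2 clk=1 d=1 g=1 e=1 a=0 f=1 b=1 c=0
t2.Δ3 clk=1 d=1 g=1 e=1 a=0 f=0 b=1 c=0
t3.Δ0 clk=1 d=1 g=1 e=1 a=0 f=0 b=1 c=0
t3.Δ1 clk=0 d=1 g=1 e=1 a=0 f=0 b=1 c=0
t4.Δ0 clk=0 d=1 g=1 e=1 a=0 f=0 b=1 c=0
t4.Δ1 clk=1 d=1 g=1 e=1 a=0 f=0 b=1 c=1
t5.Δ0 clk=1 d=1 g=1 e=1 a=0 f=0 b=1 c=1
t5.Δ1 clk=0 d=1 g=1 e=1 a=0 f=0 b=1 c=1
t6.Δ0 clk=0 d=1 g=1 e=1 a=0 f=0 b=1 c=1
t6.Δ1 clk=1 d=1 g=1 e=1 a=0 f=0 b=1 c=1

2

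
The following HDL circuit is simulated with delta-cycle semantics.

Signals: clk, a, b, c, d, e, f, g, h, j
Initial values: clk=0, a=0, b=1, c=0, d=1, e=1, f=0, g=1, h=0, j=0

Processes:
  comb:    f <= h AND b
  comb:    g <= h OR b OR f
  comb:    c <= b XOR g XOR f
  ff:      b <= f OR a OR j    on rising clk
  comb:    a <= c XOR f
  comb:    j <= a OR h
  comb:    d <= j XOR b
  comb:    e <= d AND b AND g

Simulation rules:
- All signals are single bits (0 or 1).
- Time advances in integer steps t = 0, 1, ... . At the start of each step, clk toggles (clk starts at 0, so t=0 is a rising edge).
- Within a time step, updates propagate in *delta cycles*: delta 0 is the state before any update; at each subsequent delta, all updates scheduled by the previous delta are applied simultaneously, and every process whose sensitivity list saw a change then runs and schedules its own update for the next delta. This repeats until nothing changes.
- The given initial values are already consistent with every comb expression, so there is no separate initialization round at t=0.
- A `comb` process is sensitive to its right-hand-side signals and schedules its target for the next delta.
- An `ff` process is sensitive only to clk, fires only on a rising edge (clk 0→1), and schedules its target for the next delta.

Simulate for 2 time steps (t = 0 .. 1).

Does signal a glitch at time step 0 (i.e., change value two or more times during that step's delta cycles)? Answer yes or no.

yes

[bits: j,e,c,d,a,h,b,f,g,clk]
t=0: Δ0=0101001010 Δ1=0101001011 Δ2=0101000011 Δ3=0010000001 Δ4=0000100001 Δ5=1000000001 Δ6=0001000001 Δ7=0000000001 | 7Δ
t=1: Δ0=0000000001 Δ1=0000000000 | 1Δ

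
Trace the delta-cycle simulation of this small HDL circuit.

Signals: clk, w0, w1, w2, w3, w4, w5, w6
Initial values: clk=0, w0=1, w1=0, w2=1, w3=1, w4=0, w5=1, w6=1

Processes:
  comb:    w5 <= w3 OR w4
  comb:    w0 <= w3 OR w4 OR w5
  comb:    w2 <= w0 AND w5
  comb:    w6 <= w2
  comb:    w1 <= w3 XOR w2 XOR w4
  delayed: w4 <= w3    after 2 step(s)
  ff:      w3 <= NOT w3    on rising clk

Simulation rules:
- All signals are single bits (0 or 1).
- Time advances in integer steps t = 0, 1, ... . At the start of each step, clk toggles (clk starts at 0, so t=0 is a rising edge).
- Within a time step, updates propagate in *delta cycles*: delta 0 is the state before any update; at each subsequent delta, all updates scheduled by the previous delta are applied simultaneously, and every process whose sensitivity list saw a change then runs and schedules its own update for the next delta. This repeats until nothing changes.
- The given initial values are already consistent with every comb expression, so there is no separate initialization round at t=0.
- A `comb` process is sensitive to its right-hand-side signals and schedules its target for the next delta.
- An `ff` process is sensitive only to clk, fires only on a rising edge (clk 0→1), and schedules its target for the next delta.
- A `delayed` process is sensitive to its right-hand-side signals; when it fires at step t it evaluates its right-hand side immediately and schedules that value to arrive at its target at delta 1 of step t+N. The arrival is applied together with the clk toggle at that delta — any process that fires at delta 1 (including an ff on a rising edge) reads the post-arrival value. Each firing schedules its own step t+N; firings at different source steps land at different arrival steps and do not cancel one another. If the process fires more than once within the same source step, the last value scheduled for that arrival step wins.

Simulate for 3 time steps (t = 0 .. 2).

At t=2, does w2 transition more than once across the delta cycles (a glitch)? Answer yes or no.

t=0 Δ0: w2=1 w4=0 w1=0 w3=1 clk=0 w6=1 w5=1 w0=1
  Δ1: clk:0→1
  Δ2: w3:1→0
  Δ3: w1:0→1, w5:1→0
  Δ4: w2:1→0, w0:1→0
  Δ5: w1:1→0, w6:1→0
  (5Δ to stable)
t=1 Δ0: w2=0 w4=0 w1=0 w3=0 clk=1 w6=0 w5=0 w0=0
  Δ1: clk:1→0
  (1Δ to stable)
t=2 Δ0: w2=0 w4=0 w1=0 w3=0 clk=0 w6=0 w5=0 w0=0
  Δ1: clk:0→1
  Δ2: w3:0→1
  Δ3: w1:0→1, w5:0→1, w0:0→1
  Δ4: w2:0→1
  Δ5: w1:1→0, w6:0→1
  (5Δ to stable)

no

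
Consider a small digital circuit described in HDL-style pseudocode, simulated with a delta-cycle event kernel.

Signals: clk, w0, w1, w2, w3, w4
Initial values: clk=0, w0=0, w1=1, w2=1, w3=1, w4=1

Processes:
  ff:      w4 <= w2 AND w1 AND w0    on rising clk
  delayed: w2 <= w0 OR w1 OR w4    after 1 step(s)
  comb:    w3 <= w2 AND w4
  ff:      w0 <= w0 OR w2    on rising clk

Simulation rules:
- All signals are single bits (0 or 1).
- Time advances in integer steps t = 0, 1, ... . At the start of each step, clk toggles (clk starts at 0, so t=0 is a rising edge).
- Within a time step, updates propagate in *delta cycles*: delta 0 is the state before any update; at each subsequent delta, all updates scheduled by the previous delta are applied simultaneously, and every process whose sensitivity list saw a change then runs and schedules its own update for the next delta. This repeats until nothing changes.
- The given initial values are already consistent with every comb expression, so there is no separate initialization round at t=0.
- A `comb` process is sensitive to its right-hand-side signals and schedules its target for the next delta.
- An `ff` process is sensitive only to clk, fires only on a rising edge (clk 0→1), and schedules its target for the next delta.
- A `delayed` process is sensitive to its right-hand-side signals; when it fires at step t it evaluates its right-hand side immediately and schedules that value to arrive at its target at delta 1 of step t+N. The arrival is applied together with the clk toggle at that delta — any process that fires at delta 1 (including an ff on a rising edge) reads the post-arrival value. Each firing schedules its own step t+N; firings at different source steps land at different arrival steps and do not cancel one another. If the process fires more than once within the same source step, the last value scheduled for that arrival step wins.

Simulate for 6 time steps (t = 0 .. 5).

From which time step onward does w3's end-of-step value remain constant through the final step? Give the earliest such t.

t0.Δ0 w1=1 w2=1 clk=0 w0=0 w4=1 w3=1
t0.Δ1 w1=1 w2=1 clk=1 w0=0 w4=1 w3=1
t0.Δ2 w1=1 w2=1 clk=1 w0=1 w4=0 w3=1
t0.Δ3 w1=1 w2=1 clk=1 w0=1 w4=0 w3=0
t1.Δ0 w1=1 w2=1 clk=1 w0=1 w4=0 w3=0
t1.Δ1 w1=1 w2=1 clk=0 w0=1 w4=0 w3=0
t2.Δ0 w1=1 w2=1 clk=0 w0=1 w4=0 w3=0
t2.Δ1 w1=1 w2=1 clk=1 w0=1 w4=0 w3=0
t2.Δ2 w1=1 w2=1 clk=1 w0=1 w4=1 w3=0
t2.Δ3 w1=1 w2=1 clk=1 w0=1 w4=1 w3=1
t3.Δ0 w1=1 w2=1 clk=1 w0=1 w4=1 w3=1
t3.Δ1 w1=1 w2=1 clk=0 w0=1 w4=1 w3=1
t4.Δ0 w1=1 w2=1 clk=0 w0=1 w4=1 w3=1
t4.Δ1 w1=1 w2=1 clk=1 w0=1 w4=1 w3=1
t5.Δ0 w1=1 w2=1 clk=1 w0=1 w4=1 w3=1
t5.Δ1 w1=1 w2=1 clk=0 w0=1 w4=1 w3=1

2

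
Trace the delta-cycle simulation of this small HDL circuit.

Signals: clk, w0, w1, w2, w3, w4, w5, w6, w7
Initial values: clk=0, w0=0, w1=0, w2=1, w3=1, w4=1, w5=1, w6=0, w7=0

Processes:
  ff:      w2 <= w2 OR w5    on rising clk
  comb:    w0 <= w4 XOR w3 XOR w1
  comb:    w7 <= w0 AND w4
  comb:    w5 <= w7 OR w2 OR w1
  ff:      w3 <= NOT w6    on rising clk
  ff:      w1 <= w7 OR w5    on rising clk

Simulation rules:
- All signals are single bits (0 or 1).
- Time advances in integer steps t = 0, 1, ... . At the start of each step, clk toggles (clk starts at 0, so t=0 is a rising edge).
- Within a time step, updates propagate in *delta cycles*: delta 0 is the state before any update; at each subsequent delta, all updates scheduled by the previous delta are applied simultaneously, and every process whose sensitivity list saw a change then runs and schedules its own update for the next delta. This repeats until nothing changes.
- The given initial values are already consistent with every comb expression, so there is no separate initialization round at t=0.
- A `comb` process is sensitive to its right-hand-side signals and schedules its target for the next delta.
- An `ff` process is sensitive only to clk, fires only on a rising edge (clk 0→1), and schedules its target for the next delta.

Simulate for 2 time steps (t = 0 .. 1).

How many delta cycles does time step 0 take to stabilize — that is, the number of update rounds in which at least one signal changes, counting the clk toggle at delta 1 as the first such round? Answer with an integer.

4

[bits: w2,w7,w4,w6,clk,w0,w1,w3,w5]
t=0: Δ0=101000011 Δ1=101010011 Δ2=101010111 Δ3=101011111 Δ4=111011111 | 4Δ
t=1: Δ0=111011111 Δ1=111001111 | 1Δ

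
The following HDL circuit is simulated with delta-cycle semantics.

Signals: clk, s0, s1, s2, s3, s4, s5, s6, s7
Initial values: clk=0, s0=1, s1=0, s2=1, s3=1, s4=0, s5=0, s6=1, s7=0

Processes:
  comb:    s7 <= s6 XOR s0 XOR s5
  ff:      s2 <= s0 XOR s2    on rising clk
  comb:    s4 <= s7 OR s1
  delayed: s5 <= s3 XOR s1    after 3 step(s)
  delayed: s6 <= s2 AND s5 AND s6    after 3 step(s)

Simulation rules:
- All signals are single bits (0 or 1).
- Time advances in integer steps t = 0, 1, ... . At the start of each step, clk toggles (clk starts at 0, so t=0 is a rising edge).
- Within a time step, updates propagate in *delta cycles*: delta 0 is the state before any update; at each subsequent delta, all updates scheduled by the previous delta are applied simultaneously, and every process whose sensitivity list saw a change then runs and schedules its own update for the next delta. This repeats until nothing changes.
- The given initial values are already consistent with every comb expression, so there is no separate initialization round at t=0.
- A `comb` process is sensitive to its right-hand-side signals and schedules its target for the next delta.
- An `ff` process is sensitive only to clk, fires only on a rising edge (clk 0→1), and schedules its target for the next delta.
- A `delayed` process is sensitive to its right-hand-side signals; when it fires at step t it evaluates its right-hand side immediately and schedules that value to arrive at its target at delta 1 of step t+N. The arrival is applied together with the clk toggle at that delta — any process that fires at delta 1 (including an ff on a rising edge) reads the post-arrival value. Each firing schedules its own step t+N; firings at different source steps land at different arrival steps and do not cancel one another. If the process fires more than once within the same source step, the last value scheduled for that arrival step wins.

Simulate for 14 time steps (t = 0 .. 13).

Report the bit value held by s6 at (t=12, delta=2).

0

[bits: s7,s0,s2,s4,s3,s1,s5,clk,s6]
t=0: Δ0=011010001 Δ1=011010011 Δ2=010010011 | 2Δ
t=1: Δ0=010010011 Δ1=010010001 | 1Δ
t=2: Δ0=010010001 Δ1=010010011 Δ2=011010011 | 2Δ
t=3: Δ0=011010011 Δ1=011010000 Δ2=111010000 Δ3=111110000 | 3Δ
t=4: Δ0=111110000 Δ1=111110010 Δ2=110110010 | 2Δ
t=5: Δ0=110110010 Δ1=110110000 | 1Δ
t=6: Δ0=110110000 Δ1=110110010 Δ2=111110010 | 2Δ
t=7: Δ0=111110010 Δ1=111110000 | 1Δ
t=8: Δ0=111110000 Δ1=111110010 Δ2=110110010 | 2Δ
t=9: Δ0=110110010 Δ1=110110000 | 1Δ
t=10: Δ0=110110000 Δ1=110110010 Δ2=111110010 | 2Δ
t=11: Δ0=111110010 Δ1=111110000 | 1Δ
t=12: Δ0=111110000 Δ1=111110010 Δ2=110110010 | 2Δ
t=13: Δ0=110110010 Δ1=110110000 | 1Δ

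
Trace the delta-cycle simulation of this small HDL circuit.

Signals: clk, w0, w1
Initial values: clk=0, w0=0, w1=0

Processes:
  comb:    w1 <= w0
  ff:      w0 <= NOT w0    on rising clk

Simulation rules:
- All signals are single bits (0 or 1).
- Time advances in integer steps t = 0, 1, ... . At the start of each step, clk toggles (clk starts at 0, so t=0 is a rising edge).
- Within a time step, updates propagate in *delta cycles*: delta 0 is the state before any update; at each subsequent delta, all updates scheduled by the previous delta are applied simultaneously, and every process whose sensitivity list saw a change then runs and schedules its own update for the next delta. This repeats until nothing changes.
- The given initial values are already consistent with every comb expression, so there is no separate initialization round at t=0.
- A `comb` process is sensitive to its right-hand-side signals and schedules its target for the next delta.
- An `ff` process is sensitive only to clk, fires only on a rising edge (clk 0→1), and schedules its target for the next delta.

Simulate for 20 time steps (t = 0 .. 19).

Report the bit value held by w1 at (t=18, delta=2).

1

t=0 Δ0: w0=0 clk=0 w1=0
  Δ1: clk:0→1
  Δ2: w0:0→1
  Δ3: w1:0→1
  (3Δ to stable)
t=1 Δ0: w0=1 clk=1 w1=1
  Δ1: clk:1→0
  (1Δ to stable)
t=2 Δ0: w0=1 clk=0 w1=1
  Δ1: clk:0→1
  Δ2: w0:1→0
  Δ3: w1:1→0
  (3Δ to stable)
t=3 Δ0: w0=0 clk=1 w1=0
  Δ1: clk:1→0
  (1Δ to stable)
t=4 Δ0: w0=0 clk=0 w1=0
  Δ1: clk:0→1
  Δ2: w0:0→1
  Δ3: w1:0→1
  (3Δ to stable)
t=5 Δ0: w0=1 clk=1 w1=1
  Δ1: clk:1→0
  (1Δ to stable)
t=6 Δ0: w0=1 clk=0 w1=1
  Δ1: clk:0→1
  Δ2: w0:1→0
  Δ3: w1:1→0
  (3Δ to stable)
t=7 Δ0: w0=0 clk=1 w1=0
  Δ1: clk:1→0
  (1Δ to stable)
t=8 Δ0: w0=0 clk=0 w1=0
  Δ1: clk:0→1
  Δ2: w0:0→1
  Δ3: w1:0→1
  (3Δ to stable)
t=9 Δ0: w0=1 clk=1 w1=1
  Δ1: clk:1→0
  (1Δ to stable)
t=10 Δ0: w0=1 clk=0 w1=1
  Δ1: clk:0→1
  Δ2: w0:1→0
  Δ3: w1:1→0
  (3Δ to stable)
t=11 Δ0: w0=0 clk=1 w1=0
  Δ1: clk:1→0
  (1Δ to stable)
t=12 Δ0: w0=0 clk=0 w1=0
  Δ1: clk:0→1
  Δ2: w0:0→1
  Δ3: w1:0→1
  (3Δ to stable)
t=13 Δ0: w0=1 clk=1 w1=1
  Δ1: clk:1→0
  (1Δ to stable)
t=14 Δ0: w0=1 clk=0 w1=1
  Δ1: clk:0→1
  Δ2: w0:1→0
  Δ3: w1:1→0
  (3Δ to stable)
t=15 Δ0: w0=0 clk=1 w1=0
  Δ1: clk:1→0
  (1Δ to stable)
t=16 Δ0: w0=0 clk=0 w1=0
  Δ1: clk:0→1
  Δ2: w0:0→1
  Δ3: w1:0→1
  (3Δ to stable)
t=17 Δ0: w0=1 clk=1 w1=1
  Δ1: clk:1→0
  (1Δ to stable)
t=18 Δ0: w0=1 clk=0 w1=1
  Δ1: clk:0→1
  Δ2: w0:1→0
  Δ3: w1:1→0
  (3Δ to stable)
t=19 Δ0: w0=0 clk=1 w1=0
  Δ1: clk:1→0
  (1Δ to stable)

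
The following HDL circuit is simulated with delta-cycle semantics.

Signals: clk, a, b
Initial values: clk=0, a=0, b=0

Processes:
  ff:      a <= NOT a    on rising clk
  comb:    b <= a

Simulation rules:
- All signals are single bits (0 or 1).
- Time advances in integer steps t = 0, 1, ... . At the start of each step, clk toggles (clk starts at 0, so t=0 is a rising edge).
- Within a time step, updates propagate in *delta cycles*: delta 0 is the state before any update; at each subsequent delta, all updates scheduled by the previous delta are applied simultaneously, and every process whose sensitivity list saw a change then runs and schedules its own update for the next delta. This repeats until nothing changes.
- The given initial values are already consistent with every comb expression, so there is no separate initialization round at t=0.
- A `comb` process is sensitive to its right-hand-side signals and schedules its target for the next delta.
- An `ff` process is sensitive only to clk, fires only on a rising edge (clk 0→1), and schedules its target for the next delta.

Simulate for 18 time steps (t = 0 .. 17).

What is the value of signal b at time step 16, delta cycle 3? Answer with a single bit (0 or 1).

t0.Δ0 b=0 a=0 clk=0
t0.Δ1 b=0 a=0 clk=1
t0.Δ2 b=0 a=1 clk=1
t0.Δ3 b=1 a=1 clk=1
t1.Δ0 b=1 a=1 clk=1
t1.Δ1 b=1 a=1 clk=0
t2.Δ0 b=1 a=1 clk=0
t2.Δ1 b=1 a=1 clk=1
t2.Δ2 b=1 a=0 clk=1
t2.Δ3 b=0 a=0 clk=1
t3.Δ0 b=0 a=0 clk=1
t3.Δ1 b=0 a=0 clk=0
t4.Δ0 b=0 a=0 clk=0
t4.Δ1 b=0 a=0 clk=1
t4.Δ2 b=0 a=1 clk=1
t4.Δ3 b=1 a=1 clk=1
t5.Δ0 b=1 a=1 clk=1
t5.Δ1 b=1 a=1 clk=0
t6.Δ0 b=1 a=1 clk=0
t6.Δ1 b=1 a=1 clk=1
t6.Δ2 b=1 a=0 clk=1
t6.Δ3 b=0 a=0 clk=1
t7.Δ0 b=0 a=0 clk=1
t7.Δ1 b=0 a=0 clk=0
t8.Δ0 b=0 a=0 clk=0
t8.Δ1 b=0 a=0 clk=1
t8.Δ2 b=0 a=1 clk=1
t8.Δ3 b=1 a=1 clk=1
t9.Δ0 b=1 a=1 clk=1
t9.Δ1 b=1 a=1 clk=0
t10.Δ0 b=1 a=1 clk=0
t10.Δ1 b=1 a=1 clk=1
t10.Δ2 b=1 a=0 clk=1
t10.Δ3 b=0 a=0 clk=1
t11.Δ0 b=0 a=0 clk=1
t11.Δ1 b=0 a=0 clk=0
t12.Δ0 b=0 a=0 clk=0
t12.Δ1 b=0 a=0 clk=1
t12.Δ2 b=0 a=1 clk=1
t12.Δ3 b=1 a=1 clk=1
t13.Δ0 b=1 a=1 clk=1
t13.Δ1 b=1 a=1 clk=0
t14.Δ0 b=1 a=1 clk=0
t14.Δ1 b=1 a=1 clk=1
t14.Δ2 b=1 a=0 clk=1
t14.Δ3 b=0 a=0 clk=1
t15.Δ0 b=0 a=0 clk=1
t15.Δ1 b=0 a=0 clk=0
t16.Δ0 b=0 a=0 clk=0
t16.Δ1 b=0 a=0 clk=1
t16.Δ2 b=0 a=1 clk=1
t16.Δ3 b=1 a=1 clk=1
t17.Δ0 b=1 a=1 clk=1
t17.Δ1 b=1 a=1 clk=0

1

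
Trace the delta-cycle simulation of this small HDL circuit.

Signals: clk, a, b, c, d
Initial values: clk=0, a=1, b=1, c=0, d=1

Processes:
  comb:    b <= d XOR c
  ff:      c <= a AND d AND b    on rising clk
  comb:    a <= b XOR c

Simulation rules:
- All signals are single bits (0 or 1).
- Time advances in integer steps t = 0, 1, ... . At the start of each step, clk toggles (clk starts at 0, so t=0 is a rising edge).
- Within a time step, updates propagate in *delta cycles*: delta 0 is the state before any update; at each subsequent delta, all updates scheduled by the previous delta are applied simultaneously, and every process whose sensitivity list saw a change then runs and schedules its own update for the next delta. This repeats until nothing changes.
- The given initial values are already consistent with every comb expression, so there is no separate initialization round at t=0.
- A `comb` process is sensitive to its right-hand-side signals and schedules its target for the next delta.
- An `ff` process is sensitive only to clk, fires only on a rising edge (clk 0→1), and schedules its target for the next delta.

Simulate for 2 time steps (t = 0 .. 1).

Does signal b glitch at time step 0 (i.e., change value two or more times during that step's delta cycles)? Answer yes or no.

t0.Δ0 c=0 clk=0 d=1 a=1 b=1
t0.Δ1 c=0 clk=1 d=1 a=1 b=1
t0.Δ2 c=1 clk=1 d=1 a=1 b=1
t0.Δ3 c=1 clk=1 d=1 a=0 b=0
t0.Δ4 c=1 clk=1 d=1 a=1 b=0
t1.Δ0 c=1 clk=1 d=1 a=1 b=0
t1.Δ1 c=1 clk=0 d=1 a=1 b=0

no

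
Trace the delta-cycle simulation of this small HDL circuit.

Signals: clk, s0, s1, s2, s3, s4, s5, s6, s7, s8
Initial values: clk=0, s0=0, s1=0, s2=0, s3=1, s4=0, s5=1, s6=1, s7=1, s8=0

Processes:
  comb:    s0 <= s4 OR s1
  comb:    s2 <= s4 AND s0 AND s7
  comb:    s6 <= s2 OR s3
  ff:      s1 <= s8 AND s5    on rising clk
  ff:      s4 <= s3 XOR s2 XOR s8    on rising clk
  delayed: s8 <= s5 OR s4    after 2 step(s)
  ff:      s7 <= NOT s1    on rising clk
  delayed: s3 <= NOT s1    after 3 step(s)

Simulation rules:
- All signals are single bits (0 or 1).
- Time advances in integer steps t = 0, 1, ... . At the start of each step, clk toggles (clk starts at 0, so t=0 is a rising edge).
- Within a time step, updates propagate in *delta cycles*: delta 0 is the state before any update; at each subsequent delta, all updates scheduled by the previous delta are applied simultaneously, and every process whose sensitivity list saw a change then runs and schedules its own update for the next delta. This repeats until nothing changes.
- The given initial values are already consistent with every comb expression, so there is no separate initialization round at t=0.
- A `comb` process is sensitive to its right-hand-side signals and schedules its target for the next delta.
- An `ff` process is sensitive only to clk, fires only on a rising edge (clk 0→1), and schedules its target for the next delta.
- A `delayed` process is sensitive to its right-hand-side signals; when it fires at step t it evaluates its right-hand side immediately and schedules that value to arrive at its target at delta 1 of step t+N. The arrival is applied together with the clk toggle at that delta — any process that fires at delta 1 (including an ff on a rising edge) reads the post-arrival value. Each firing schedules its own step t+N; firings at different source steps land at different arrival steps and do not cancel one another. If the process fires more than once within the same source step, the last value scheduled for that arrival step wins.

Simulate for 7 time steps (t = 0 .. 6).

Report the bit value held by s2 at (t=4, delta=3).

0

t=0 Δ0: s7=1 s3=1 s0=0 clk=0 s5=1 s1=0 s4=0 s8=0 s6=1 s2=0
  Δ1: clk:0→1
  Δ2: s4:0→1
  Δ3: s0:0→1
  Δ4: s2:0→1
  (4Δ to stable)
t=1 Δ0: s7=1 s3=1 s0=1 clk=1 s5=1 s1=0 s4=1 s8=0 s6=1 s2=1
  Δ1: clk:1→0
  (1Δ to stable)
t=2 Δ0: s7=1 s3=1 s0=1 clk=0 s5=1 s1=0 s4=1 s8=0 s6=1 s2=1
  Δ1: clk:0→1, s8:0→1
  Δ2: s1:0→1
  (2Δ to stable)
t=3 Δ0: s7=1 s3=1 s0=1 clk=1 s5=1 s1=1 s4=1 s8=1 s6=1 s2=1
  Δ1: clk:1→0
  (1Δ to stable)
t=4 Δ0: s7=1 s3=1 s0=1 clk=0 s5=1 s1=1 s4=1 s8=1 s6=1 s2=1
  Δ1: clk:0→1
  Δ2: s7:1→0
  Δ3: s2:1→0
  (3Δ to stable)
t=5 Δ0: s7=0 s3=1 s0=1 clk=1 s5=1 s1=1 s4=1 s8=1 s6=1 s2=0
  Δ1: s3:1→0, clk:1→0
  Δ2: s6:1→0
  (2Δ to stable)
t=6 Δ0: s7=0 s3=0 s0=1 clk=0 s5=1 s1=1 s4=1 s8=1 s6=0 s2=0
  Δ1: clk:0→1
  (1Δ to stable)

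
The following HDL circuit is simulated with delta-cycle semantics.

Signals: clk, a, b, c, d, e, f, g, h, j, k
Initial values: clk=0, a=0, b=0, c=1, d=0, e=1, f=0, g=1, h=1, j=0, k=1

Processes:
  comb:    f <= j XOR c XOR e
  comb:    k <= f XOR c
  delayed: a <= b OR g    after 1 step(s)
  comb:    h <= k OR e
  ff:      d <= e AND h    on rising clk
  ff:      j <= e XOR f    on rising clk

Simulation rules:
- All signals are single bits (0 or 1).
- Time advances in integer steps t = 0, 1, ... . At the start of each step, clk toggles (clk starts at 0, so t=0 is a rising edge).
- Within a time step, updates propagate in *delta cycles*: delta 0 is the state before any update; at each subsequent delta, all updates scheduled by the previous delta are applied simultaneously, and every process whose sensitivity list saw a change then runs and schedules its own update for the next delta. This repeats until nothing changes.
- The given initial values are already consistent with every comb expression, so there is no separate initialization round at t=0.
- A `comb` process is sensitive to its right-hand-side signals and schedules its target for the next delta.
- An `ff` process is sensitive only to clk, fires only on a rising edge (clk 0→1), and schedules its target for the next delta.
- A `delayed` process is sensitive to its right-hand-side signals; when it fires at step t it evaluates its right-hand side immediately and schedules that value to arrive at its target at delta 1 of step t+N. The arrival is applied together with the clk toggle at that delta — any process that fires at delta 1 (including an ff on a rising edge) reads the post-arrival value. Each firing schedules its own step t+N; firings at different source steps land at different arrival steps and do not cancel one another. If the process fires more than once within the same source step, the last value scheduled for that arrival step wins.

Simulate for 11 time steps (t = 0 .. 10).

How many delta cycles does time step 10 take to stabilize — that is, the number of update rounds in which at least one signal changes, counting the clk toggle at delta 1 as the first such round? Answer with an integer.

4

t0.Δ0 g=1 a=0 c=1 d=0 f=0 b=0 h=1 k=1 clk=0 e=1 j=0
t0.Δ1 g=1 a=0 c=1 d=0 f=0 b=0 h=1 k=1 clk=1 e=1 j=0
t0.Δ2 g=1 a=0 c=1 d=1 f=0 b=0 h=1 k=1 clk=1 e=1 j=1
t0.Δ3 g=1 a=0 c=1 d=1 f=1 b=0 h=1 k=1 clk=1 e=1 j=1
t0.Δ4 g=1 a=0 c=1 d=1 f=1 b=0 h=1 k=0 clk=1 e=1 j=1
t1.Δ0 g=1 a=0 c=1 d=1 f=1 b=0 h=1 k=0 clk=1 e=1 j=1
t1.Δ1 g=1 a=0 c=1 d=1 f=1 b=0 h=1 k=0 clk=0 e=1 j=1
t2.Δ0 g=1 a=0 c=1 d=1 f=1 b=0 h=1 k=0 clk=0 e=1 j=1
t2.Δ1 g=1 a=0 c=1 d=1 f=1 b=0 h=1 k=0 clk=1 e=1 j=1
t2.Δ2 g=1 a=0 c=1 d=1 f=1 b=0 h=1 k=0 clk=1 e=1 j=0
t2.Δ3 g=1 a=0 c=1 d=1 f=0 b=0 h=1 k=0 clk=1 e=1 j=0
t2.Δ4 g=1 a=0 c=1 d=1 f=0 b=0 h=1 k=1 clk=1 e=1 j=0
t3.Δ0 g=1 a=0 c=1 d=1 f=0 b=0 h=1 k=1 clk=1 e=1 j=0
t3.Δ1 g=1 a=0 c=1 d=1 f=0 b=0 h=1 k=1 clk=0 e=1 j=0
t4.Δ0 g=1 a=0 c=1 d=1 f=0 b=0 h=1 k=1 clk=0 e=1 j=0
t4.Δ1 g=1 a=0 c=1 d=1 f=0 b=0 h=1 k=1 clk=1 e=1 j=0
t4.Δ2 g=1 a=0 c=1 d=1 f=0 b=0 h=1 k=1 clk=1 e=1 j=1
t4.Δ3 g=1 a=0 c=1 d=1 f=1 b=0 h=1 k=1 clk=1 e=1 j=1
t4.Δ4 g=1 a=0 c=1 d=1 f=1 b=0 h=1 k=0 clk=1 e=1 j=1
t5.Δ0 g=1 a=0 c=1 d=1 f=1 b=0 h=1 k=0 clk=1 e=1 j=1
t5.Δ1 g=1 a=0 c=1 d=1 f=1 b=0 h=1 k=0 clk=0 e=1 j=1
t6.Δ0 g=1 a=0 c=1 d=1 f=1 b=0 h=1 k=0 clk=0 e=1 j=1
t6.Δ1 g=1 a=0 c=1 d=1 f=1 b=0 h=1 k=0 clk=1 e=1 j=1
t6.Δ2 g=1 a=0 c=1 d=1 f=1 b=0 h=1 k=0 clk=1 e=1 j=0
t6.Δ3 g=1 a=0 c=1 d=1 f=0 b=0 h=1 k=0 clk=1 e=1 j=0
t6.Δ4 g=1 a=0 c=1 d=1 f=0 b=0 h=1 k=1 clk=1 e=1 j=0
t7.Δ0 g=1 a=0 c=1 d=1 f=0 b=0 h=1 k=1 clk=1 e=1 j=0
t7.Δ1 g=1 a=0 c=1 d=1 f=0 b=0 h=1 k=1 clk=0 e=1 j=0
t8.Δ0 g=1 a=0 c=1 d=1 f=0 b=0 h=1 k=1 clk=0 e=1 j=0
t8.Δ1 g=1 a=0 c=1 d=1 f=0 b=0 h=1 k=1 clk=1 e=1 j=0
t8.Δ2 g=1 a=0 c=1 d=1 f=0 b=0 h=1 k=1 clk=1 e=1 j=1
t8.Δ3 g=1 a=0 c=1 d=1 f=1 b=0 h=1 k=1 clk=1 e=1 j=1
t8.Δ4 g=1 a=0 c=1 d=1 f=1 b=0 h=1 k=0 clk=1 e=1 j=1
t9.Δ0 g=1 a=0 c=1 d=1 f=1 b=0 h=1 k=0 clk=1 e=1 j=1
t9.Δ1 g=1 a=0 c=1 d=1 f=1 b=0 h=1 k=0 clk=0 e=1 j=1
t10.Δ0 g=1 a=0 c=1 d=1 f=1 b=0 h=1 k=0 clk=0 e=1 j=1
t10.Δ1 g=1 a=0 c=1 d=1 f=1 b=0 h=1 k=0 clk=1 e=1 j=1
t10.Δ2 g=1 a=0 c=1 d=1 f=1 b=0 h=1 k=0 clk=1 e=1 j=0
t10.Δ3 g=1 a=0 c=1 d=1 f=0 b=0 h=1 k=0 clk=1 e=1 j=0
t10.Δ4 g=1 a=0 c=1 d=1 f=0 b=0 h=1 k=1 clk=1 e=1 j=0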